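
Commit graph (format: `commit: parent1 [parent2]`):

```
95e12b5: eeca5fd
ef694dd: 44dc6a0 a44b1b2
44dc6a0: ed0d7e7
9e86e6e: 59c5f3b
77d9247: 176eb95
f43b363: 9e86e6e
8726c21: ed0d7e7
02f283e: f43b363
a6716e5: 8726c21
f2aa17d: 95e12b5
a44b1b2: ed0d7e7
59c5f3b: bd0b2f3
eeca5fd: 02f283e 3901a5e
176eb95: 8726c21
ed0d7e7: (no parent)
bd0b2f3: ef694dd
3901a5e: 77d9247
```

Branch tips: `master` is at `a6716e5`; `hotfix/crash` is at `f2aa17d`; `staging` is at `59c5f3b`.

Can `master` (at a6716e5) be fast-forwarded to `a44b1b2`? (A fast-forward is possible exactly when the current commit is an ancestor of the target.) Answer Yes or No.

No

A fast-forward from a6716e5 to a44b1b2 is possible iff a6716e5 is an ancestor of a44b1b2.
Ancestors of a44b1b2: {a44b1b2, ed0d7e7}.
a6716e5 is not among them, so fast-forward is not possible.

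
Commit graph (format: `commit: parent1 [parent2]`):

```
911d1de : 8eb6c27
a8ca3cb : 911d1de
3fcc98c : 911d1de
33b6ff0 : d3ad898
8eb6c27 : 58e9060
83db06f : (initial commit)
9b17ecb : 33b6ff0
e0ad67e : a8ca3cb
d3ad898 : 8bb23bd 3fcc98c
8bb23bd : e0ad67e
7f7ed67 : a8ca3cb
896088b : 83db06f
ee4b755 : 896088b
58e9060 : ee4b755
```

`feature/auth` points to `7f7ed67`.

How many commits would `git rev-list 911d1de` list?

Walking parent pointers from 911d1de: reachable set = {58e9060, 83db06f, 896088b, 8eb6c27, 911d1de, ee4b755}.
That is 6 commits.

6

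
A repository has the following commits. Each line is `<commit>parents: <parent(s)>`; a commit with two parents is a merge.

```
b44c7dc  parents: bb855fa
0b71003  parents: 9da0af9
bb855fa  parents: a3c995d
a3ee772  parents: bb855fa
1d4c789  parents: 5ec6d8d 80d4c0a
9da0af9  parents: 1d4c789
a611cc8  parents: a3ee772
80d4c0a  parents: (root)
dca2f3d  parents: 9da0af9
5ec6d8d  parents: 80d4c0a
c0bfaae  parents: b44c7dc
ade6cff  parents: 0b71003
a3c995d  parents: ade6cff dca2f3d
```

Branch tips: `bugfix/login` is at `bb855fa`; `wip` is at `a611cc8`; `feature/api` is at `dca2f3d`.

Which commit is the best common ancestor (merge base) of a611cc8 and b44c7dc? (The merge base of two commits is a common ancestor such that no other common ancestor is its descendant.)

Ancestors of a611cc8: {0b71003, 1d4c789, 5ec6d8d, 80d4c0a, 9da0af9, a3c995d, a3ee772, a611cc8, ade6cff, bb855fa, dca2f3d}.
Ancestors of b44c7dc: {0b71003, 1d4c789, 5ec6d8d, 80d4c0a, 9da0af9, a3c995d, ade6cff, b44c7dc, bb855fa, dca2f3d}.
Common ancestors: {0b71003, 1d4c789, 5ec6d8d, 80d4c0a, 9da0af9, a3c995d, ade6cff, bb855fa, dca2f3d}.
Among these, bb855fa is not an ancestor of any other common ancestor — it is the merge base.

bb855fa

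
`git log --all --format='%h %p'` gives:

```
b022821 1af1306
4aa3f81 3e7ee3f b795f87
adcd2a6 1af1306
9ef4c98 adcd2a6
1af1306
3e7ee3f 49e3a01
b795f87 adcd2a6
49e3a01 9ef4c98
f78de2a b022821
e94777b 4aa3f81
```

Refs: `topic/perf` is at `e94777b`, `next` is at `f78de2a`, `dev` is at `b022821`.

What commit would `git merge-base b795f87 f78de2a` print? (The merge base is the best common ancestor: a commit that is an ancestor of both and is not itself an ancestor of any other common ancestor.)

1af1306

Ancestors of b795f87: {1af1306, adcd2a6, b795f87}.
Ancestors of f78de2a: {1af1306, b022821, f78de2a}.
Common ancestors: {1af1306}.
The only common ancestor is 1af1306, so it is the merge base.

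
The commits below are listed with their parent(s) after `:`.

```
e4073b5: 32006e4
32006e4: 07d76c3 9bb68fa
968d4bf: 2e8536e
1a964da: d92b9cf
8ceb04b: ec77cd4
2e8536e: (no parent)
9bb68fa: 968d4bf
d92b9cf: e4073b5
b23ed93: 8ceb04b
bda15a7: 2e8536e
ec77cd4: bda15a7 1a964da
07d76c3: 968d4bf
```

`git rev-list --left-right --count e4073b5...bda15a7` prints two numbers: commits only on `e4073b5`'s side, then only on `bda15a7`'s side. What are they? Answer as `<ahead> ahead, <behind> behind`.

5 ahead, 1 behind

Reachable from e4073b5: {07d76c3, 2e8536e, 32006e4, 968d4bf, 9bb68fa, e4073b5}.
Reachable from bda15a7: {2e8536e, bda15a7}.
Only in e4073b5's history (ahead): {07d76c3, 32006e4, 968d4bf, 9bb68fa, e4073b5} — 5.
Only in bda15a7's history (behind): {bda15a7} — 1.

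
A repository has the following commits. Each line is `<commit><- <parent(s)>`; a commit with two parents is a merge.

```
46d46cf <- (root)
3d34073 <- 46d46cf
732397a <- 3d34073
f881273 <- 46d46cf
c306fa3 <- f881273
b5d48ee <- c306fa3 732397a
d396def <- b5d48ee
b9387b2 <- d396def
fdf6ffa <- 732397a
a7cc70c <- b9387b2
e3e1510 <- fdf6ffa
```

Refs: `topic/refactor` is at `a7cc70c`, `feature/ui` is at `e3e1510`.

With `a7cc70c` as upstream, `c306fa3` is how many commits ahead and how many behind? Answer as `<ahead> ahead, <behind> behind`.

0 ahead, 6 behind

Reachable from c306fa3: {46d46cf, c306fa3, f881273}.
Reachable from a7cc70c: {3d34073, 46d46cf, 732397a, a7cc70c, b5d48ee, b9387b2, c306fa3, d396def, f881273}.
Only in c306fa3's history (ahead): {} — 0.
Only in a7cc70c's history (behind): {3d34073, 732397a, a7cc70c, b5d48ee, b9387b2, d396def} — 6.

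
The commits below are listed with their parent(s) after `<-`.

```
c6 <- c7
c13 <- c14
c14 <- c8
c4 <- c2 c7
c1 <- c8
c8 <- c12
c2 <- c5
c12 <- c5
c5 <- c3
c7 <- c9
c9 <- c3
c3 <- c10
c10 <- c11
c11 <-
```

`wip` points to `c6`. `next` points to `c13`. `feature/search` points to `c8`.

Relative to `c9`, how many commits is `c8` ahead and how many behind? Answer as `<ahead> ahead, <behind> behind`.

Reachable from c8: {c10, c11, c12, c3, c5, c8}.
Reachable from c9: {c10, c11, c3, c9}.
Only in c8's history (ahead): {c12, c5, c8} — 3.
Only in c9's history (behind): {c9} — 1.

3 ahead, 1 behind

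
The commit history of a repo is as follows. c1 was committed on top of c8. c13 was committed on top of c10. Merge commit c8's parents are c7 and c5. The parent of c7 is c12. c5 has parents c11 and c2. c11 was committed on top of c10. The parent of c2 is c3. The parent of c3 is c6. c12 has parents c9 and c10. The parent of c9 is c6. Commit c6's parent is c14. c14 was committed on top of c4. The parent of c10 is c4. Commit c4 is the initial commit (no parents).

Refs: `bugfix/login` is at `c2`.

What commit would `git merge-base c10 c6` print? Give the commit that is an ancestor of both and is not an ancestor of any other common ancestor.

Ancestors of c10: {c10, c4}.
Ancestors of c6: {c14, c4, c6}.
Common ancestors: {c4}.
The only common ancestor is c4, so it is the merge base.

c4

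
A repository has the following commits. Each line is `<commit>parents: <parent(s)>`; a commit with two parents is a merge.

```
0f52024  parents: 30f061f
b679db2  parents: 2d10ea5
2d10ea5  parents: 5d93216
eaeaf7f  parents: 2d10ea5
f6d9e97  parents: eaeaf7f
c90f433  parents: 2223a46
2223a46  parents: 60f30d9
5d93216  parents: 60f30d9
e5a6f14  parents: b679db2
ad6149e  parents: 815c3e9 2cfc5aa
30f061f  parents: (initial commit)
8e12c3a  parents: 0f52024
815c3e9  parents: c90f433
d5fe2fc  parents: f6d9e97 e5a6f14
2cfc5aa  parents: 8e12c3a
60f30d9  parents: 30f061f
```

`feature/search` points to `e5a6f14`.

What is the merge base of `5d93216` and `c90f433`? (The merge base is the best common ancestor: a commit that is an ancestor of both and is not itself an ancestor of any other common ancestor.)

60f30d9

Ancestors of 5d93216: {30f061f, 5d93216, 60f30d9}.
Ancestors of c90f433: {2223a46, 30f061f, 60f30d9, c90f433}.
Common ancestors: {30f061f, 60f30d9}.
Among these, 60f30d9 is not an ancestor of any other common ancestor — it is the merge base.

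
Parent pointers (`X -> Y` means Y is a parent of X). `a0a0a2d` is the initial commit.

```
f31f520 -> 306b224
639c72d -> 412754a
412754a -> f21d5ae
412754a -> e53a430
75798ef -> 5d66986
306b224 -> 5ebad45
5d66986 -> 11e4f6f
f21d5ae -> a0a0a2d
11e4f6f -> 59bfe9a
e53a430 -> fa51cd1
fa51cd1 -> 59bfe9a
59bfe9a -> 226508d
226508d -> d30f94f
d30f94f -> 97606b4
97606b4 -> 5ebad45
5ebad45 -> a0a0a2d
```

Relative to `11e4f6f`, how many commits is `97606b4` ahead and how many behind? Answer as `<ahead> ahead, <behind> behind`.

0 ahead, 4 behind

Reachable from 97606b4: {5ebad45, 97606b4, a0a0a2d}.
Reachable from 11e4f6f: {11e4f6f, 226508d, 59bfe9a, 5ebad45, 97606b4, a0a0a2d, d30f94f}.
Only in 97606b4's history (ahead): {} — 0.
Only in 11e4f6f's history (behind): {11e4f6f, 226508d, 59bfe9a, d30f94f} — 4.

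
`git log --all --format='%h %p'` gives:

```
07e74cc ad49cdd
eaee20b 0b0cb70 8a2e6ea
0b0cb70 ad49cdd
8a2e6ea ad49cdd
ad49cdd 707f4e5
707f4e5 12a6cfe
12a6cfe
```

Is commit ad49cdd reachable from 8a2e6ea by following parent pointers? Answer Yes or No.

Yes

Ancestors of 8a2e6ea (commits reachable by following parents): {12a6cfe, 707f4e5, 8a2e6ea, ad49cdd}.
ad49cdd is in that set, so it is an ancestor of 8a2e6ea.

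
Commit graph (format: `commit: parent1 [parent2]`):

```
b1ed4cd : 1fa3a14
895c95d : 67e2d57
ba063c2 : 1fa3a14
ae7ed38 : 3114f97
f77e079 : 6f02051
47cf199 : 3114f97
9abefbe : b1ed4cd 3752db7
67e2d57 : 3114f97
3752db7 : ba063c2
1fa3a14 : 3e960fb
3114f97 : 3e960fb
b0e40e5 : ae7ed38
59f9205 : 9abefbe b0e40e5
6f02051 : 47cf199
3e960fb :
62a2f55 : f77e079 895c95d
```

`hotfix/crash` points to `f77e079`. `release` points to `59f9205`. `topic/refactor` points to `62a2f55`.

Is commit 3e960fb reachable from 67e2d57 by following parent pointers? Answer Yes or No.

Yes

Ancestors of 67e2d57 (commits reachable by following parents): {3114f97, 3e960fb, 67e2d57}.
3e960fb is in that set, so it is an ancestor of 67e2d57.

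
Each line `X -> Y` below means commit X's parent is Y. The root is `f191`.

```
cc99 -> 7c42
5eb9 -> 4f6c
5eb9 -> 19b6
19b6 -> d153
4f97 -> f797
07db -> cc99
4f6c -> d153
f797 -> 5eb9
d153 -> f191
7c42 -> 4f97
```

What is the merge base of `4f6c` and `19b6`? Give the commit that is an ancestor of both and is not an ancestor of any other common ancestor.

Ancestors of 4f6c: {4f6c, d153, f191}.
Ancestors of 19b6: {19b6, d153, f191}.
Common ancestors: {d153, f191}.
Among these, d153 is not an ancestor of any other common ancestor — it is the merge base.

d153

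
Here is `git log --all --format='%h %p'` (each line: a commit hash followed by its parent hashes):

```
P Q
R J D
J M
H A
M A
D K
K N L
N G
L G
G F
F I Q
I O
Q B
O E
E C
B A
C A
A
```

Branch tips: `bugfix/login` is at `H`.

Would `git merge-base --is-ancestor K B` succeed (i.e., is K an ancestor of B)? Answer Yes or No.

No

Ancestors of B: {A, B}.
K is not in that set, so it is not an ancestor of B.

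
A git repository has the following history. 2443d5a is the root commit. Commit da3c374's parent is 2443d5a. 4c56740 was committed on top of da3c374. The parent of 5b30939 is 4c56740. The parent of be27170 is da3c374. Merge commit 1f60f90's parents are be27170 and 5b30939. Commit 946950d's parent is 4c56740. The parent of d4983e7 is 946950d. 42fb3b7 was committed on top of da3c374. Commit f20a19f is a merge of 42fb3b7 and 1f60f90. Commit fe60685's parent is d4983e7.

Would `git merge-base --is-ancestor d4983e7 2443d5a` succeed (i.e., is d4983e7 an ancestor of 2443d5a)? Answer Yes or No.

Ancestors of 2443d5a: {2443d5a}.
d4983e7 is not in that set, so it is not an ancestor of 2443d5a.

No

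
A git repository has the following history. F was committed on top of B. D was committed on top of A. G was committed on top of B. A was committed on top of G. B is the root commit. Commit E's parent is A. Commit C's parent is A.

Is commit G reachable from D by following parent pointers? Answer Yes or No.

Yes

Ancestors of D (commits reachable by following parents): {A, B, D, G}.
G is in that set, so it is an ancestor of D.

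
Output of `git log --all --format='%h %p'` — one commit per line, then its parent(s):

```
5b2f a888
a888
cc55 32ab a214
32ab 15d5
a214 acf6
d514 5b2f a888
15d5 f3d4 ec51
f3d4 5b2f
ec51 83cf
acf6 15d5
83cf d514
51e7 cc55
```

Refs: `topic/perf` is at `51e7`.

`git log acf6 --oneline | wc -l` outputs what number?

Walking parent pointers from acf6: reachable set = {15d5, 5b2f, 83cf, a888, acf6, d514, ec51, f3d4}.
That is 8 commits.

8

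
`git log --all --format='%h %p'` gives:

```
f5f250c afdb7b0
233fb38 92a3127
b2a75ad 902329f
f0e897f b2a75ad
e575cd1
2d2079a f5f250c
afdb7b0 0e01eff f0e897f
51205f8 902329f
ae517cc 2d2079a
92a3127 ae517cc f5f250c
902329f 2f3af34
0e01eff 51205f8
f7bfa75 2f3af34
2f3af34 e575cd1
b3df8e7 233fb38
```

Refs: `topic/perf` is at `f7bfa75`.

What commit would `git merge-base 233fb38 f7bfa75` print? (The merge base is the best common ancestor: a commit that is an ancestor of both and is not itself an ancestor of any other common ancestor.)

Ancestors of 233fb38: {0e01eff, 233fb38, 2d2079a, 2f3af34, 51205f8, 902329f, 92a3127, ae517cc, afdb7b0, b2a75ad, e575cd1, f0e897f, f5f250c}.
Ancestors of f7bfa75: {2f3af34, e575cd1, f7bfa75}.
Common ancestors: {2f3af34, e575cd1}.
Among these, 2f3af34 is not an ancestor of any other common ancestor — it is the merge base.

2f3af34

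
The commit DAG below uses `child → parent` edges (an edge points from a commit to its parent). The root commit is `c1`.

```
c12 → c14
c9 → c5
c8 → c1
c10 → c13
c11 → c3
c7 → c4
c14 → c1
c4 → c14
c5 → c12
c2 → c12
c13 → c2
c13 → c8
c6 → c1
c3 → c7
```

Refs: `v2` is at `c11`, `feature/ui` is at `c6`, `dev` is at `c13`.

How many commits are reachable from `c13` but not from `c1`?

Reachable from c13: {c1, c12, c13, c14, c2, c8}.
Reachable from c1: {c1}.
In c13's history but not c1's: {c12, c13, c14, c2, c8} — 5 commits.

5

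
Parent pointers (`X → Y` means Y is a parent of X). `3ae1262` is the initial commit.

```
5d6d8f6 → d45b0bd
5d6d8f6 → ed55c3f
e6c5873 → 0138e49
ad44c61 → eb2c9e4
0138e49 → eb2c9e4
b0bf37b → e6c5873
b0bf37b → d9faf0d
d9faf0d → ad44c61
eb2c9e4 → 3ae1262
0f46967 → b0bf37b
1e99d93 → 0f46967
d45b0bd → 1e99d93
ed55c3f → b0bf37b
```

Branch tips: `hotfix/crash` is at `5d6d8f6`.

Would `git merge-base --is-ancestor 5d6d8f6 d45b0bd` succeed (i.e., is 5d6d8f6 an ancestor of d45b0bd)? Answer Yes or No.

Ancestors of d45b0bd: {0138e49, 0f46967, 1e99d93, 3ae1262, ad44c61, b0bf37b, d45b0bd, d9faf0d, e6c5873, eb2c9e4}.
5d6d8f6 is not in that set, so it is not an ancestor of d45b0bd.

No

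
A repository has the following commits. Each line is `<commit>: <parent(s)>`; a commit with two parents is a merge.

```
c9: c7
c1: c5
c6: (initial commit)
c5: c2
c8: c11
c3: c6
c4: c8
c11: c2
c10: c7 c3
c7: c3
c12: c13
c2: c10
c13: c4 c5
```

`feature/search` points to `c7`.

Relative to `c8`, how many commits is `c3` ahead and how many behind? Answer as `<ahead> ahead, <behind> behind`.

0 ahead, 5 behind

Reachable from c3: {c3, c6}.
Reachable from c8: {c10, c11, c2, c3, c6, c7, c8}.
Only in c3's history (ahead): {} — 0.
Only in c8's history (behind): {c10, c11, c2, c7, c8} — 5.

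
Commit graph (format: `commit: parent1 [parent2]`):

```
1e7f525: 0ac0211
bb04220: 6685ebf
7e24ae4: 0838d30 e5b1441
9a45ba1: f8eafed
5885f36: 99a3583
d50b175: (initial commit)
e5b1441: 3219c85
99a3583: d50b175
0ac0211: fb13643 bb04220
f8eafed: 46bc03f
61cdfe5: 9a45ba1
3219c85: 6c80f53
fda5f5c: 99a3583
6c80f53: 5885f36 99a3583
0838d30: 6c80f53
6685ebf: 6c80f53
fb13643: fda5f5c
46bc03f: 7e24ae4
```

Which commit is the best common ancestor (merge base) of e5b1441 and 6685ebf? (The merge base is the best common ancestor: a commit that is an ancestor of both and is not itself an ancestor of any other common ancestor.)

Ancestors of e5b1441: {3219c85, 5885f36, 6c80f53, 99a3583, d50b175, e5b1441}.
Ancestors of 6685ebf: {5885f36, 6685ebf, 6c80f53, 99a3583, d50b175}.
Common ancestors: {5885f36, 6c80f53, 99a3583, d50b175}.
Among these, 6c80f53 is not an ancestor of any other common ancestor — it is the merge base.

6c80f53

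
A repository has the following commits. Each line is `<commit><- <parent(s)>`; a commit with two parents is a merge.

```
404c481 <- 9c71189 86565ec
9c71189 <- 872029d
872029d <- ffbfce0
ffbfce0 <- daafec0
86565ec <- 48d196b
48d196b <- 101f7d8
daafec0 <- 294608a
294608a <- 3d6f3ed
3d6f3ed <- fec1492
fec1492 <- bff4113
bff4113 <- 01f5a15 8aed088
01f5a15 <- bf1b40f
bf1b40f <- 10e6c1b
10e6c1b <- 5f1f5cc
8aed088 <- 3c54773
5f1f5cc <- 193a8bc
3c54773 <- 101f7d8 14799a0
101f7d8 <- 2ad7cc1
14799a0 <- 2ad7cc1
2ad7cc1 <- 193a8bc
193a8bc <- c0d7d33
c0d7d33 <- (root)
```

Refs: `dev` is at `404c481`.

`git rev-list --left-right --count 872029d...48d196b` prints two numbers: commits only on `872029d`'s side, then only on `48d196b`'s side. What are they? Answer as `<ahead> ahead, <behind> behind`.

14 ahead, 1 behind

Reachable from 872029d: {01f5a15, 101f7d8, 10e6c1b, 14799a0, 193a8bc, 294608a, 2ad7cc1, 3c54773, 3d6f3ed, 5f1f5cc, 872029d, 8aed088, bf1b40f, bff4113, c0d7d33, daafec0, fec1492, ffbfce0}.
Reachable from 48d196b: {101f7d8, 193a8bc, 2ad7cc1, 48d196b, c0d7d33}.
Only in 872029d's history (ahead): {01f5a15, 10e6c1b, 14799a0, 294608a, 3c54773, 3d6f3ed, 5f1f5cc, 872029d, 8aed088, bf1b40f, bff4113, daafec0, fec1492, ffbfce0} — 14.
Only in 48d196b's history (behind): {48d196b} — 1.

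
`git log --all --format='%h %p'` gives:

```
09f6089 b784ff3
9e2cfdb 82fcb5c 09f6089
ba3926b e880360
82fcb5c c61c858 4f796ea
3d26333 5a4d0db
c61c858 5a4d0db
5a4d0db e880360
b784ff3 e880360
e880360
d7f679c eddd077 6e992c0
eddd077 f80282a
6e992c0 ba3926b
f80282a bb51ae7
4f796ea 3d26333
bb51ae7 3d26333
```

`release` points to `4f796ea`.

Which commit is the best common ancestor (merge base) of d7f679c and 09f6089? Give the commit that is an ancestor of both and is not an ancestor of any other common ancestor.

e880360

Ancestors of d7f679c: {3d26333, 5a4d0db, 6e992c0, ba3926b, bb51ae7, d7f679c, e880360, eddd077, f80282a}.
Ancestors of 09f6089: {09f6089, b784ff3, e880360}.
Common ancestors: {e880360}.
The only common ancestor is e880360, so it is the merge base.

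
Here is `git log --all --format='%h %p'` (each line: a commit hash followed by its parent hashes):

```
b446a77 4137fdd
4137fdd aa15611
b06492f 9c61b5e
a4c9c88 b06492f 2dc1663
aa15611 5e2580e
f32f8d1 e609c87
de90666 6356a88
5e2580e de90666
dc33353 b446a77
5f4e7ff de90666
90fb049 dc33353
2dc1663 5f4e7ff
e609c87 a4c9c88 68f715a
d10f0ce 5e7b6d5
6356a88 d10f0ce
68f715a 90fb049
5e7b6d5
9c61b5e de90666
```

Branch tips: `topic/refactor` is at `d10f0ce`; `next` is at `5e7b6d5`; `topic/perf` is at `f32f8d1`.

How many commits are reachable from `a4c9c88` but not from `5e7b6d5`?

8

Reachable from a4c9c88: {2dc1663, 5e7b6d5, 5f4e7ff, 6356a88, 9c61b5e, a4c9c88, b06492f, d10f0ce, de90666}.
Reachable from 5e7b6d5: {5e7b6d5}.
In a4c9c88's history but not 5e7b6d5's: {2dc1663, 5f4e7ff, 6356a88, 9c61b5e, a4c9c88, b06492f, d10f0ce, de90666} — 8 commits.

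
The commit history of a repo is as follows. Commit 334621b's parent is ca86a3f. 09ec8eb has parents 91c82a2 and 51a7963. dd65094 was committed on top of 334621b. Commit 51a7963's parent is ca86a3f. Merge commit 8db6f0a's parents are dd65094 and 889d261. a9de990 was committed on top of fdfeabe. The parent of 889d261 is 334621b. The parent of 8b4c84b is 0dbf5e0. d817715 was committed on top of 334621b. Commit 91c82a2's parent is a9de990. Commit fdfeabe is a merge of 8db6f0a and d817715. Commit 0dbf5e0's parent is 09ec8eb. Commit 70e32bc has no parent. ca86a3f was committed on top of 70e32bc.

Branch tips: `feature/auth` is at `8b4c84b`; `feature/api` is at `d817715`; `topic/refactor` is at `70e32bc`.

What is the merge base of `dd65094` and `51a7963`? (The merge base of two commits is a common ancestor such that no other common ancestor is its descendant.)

Ancestors of dd65094: {334621b, 70e32bc, ca86a3f, dd65094}.
Ancestors of 51a7963: {51a7963, 70e32bc, ca86a3f}.
Common ancestors: {70e32bc, ca86a3f}.
Among these, ca86a3f is not an ancestor of any other common ancestor — it is the merge base.

ca86a3f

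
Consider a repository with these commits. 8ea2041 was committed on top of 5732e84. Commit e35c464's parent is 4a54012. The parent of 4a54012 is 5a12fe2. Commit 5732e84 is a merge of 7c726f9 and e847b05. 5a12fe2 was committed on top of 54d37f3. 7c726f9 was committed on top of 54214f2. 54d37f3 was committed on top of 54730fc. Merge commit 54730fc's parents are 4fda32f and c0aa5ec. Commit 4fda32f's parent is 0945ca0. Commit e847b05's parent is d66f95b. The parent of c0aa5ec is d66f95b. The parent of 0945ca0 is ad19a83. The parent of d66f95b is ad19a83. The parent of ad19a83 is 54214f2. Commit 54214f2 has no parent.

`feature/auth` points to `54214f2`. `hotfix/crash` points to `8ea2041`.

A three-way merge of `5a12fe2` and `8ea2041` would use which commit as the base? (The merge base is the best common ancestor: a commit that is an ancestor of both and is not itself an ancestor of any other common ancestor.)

d66f95b

Ancestors of 5a12fe2: {0945ca0, 4fda32f, 54214f2, 54730fc, 54d37f3, 5a12fe2, ad19a83, c0aa5ec, d66f95b}.
Ancestors of 8ea2041: {54214f2, 5732e84, 7c726f9, 8ea2041, ad19a83, d66f95b, e847b05}.
Common ancestors: {54214f2, ad19a83, d66f95b}.
Among these, d66f95b is not an ancestor of any other common ancestor — it is the merge base.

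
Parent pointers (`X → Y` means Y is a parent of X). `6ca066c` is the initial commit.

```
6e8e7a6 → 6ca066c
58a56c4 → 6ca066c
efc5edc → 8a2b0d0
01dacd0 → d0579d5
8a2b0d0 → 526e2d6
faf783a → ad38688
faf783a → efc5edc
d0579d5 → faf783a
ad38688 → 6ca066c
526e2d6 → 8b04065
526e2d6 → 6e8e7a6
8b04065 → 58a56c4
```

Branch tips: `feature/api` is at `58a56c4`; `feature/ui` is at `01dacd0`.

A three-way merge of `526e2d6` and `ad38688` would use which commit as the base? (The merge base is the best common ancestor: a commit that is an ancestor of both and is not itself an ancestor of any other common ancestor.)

6ca066c

Ancestors of 526e2d6: {526e2d6, 58a56c4, 6ca066c, 6e8e7a6, 8b04065}.
Ancestors of ad38688: {6ca066c, ad38688}.
Common ancestors: {6ca066c}.
The only common ancestor is 6ca066c, so it is the merge base.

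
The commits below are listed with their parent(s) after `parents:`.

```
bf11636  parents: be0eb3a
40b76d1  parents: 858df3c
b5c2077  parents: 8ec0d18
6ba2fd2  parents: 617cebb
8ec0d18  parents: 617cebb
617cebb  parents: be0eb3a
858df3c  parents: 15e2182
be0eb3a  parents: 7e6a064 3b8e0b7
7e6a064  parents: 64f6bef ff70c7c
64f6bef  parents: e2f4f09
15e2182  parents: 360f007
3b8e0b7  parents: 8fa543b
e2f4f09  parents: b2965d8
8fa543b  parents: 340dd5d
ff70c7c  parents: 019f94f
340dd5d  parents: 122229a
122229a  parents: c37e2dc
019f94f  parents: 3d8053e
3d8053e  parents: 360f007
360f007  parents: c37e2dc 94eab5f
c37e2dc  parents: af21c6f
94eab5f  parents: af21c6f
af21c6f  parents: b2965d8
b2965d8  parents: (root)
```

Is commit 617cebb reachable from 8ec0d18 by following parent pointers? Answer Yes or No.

Ancestors of 8ec0d18 (commits reachable by following parents): {019f94f, 122229a, 340dd5d, 360f007, 3b8e0b7, 3d8053e, 617cebb, 64f6bef, 7e6a064, 8ec0d18, 8fa543b, 94eab5f, af21c6f, b2965d8, be0eb3a, c37e2dc, e2f4f09, ff70c7c}.
617cebb is in that set, so it is an ancestor of 8ec0d18.

Yes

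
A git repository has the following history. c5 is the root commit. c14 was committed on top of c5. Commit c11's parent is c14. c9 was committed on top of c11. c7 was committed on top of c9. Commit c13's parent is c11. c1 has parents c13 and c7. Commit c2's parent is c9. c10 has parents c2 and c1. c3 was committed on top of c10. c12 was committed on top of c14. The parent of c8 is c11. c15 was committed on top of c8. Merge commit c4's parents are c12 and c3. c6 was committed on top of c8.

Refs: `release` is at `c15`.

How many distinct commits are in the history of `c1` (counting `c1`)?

Walking parent pointers from c1: reachable set = {c1, c11, c13, c14, c5, c7, c9}.
That is 7 commits.

7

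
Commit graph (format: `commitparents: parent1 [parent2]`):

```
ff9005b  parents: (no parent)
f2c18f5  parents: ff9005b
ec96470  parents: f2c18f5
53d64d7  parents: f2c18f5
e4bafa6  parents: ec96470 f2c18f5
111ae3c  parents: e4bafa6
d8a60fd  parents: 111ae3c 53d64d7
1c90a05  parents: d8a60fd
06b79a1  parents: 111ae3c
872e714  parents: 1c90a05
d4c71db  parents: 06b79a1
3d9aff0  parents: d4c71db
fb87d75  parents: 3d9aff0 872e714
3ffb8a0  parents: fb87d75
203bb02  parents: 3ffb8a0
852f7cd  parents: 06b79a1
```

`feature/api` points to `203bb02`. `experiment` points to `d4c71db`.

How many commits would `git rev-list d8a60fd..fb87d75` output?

Reachable from fb87d75: {06b79a1, 111ae3c, 1c90a05, 3d9aff0, 53d64d7, 872e714, d4c71db, d8a60fd, e4bafa6, ec96470, f2c18f5, fb87d75, ff9005b}.
Reachable from d8a60fd: {111ae3c, 53d64d7, d8a60fd, e4bafa6, ec96470, f2c18f5, ff9005b}.
In fb87d75's history but not d8a60fd's: {06b79a1, 1c90a05, 3d9aff0, 872e714, d4c71db, fb87d75} — 6 commits.

6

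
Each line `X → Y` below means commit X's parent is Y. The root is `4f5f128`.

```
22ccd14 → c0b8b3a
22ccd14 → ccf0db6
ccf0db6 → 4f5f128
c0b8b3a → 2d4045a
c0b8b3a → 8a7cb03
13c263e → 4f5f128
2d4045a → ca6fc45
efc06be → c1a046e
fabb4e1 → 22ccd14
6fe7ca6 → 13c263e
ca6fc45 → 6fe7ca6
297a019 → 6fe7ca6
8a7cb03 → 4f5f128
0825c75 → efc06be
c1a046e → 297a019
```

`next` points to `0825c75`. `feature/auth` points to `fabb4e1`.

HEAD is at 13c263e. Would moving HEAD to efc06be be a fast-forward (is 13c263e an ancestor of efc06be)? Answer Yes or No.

A fast-forward from 13c263e to efc06be is possible iff 13c263e is an ancestor of efc06be.
Ancestors of efc06be: {13c263e, 297a019, 4f5f128, 6fe7ca6, c1a046e, efc06be}.
13c263e is among them, so fast-forward is possible.

Yes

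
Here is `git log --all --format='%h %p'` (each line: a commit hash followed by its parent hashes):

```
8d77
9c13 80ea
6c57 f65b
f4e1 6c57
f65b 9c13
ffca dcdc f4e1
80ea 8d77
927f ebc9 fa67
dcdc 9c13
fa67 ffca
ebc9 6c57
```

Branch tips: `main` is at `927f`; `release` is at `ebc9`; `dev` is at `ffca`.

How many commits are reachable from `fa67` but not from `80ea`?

Reachable from fa67: {6c57, 80ea, 8d77, 9c13, dcdc, f4e1, f65b, fa67, ffca}.
Reachable from 80ea: {80ea, 8d77}.
In fa67's history but not 80ea's: {6c57, 9c13, dcdc, f4e1, f65b, fa67, ffca} — 7 commits.

7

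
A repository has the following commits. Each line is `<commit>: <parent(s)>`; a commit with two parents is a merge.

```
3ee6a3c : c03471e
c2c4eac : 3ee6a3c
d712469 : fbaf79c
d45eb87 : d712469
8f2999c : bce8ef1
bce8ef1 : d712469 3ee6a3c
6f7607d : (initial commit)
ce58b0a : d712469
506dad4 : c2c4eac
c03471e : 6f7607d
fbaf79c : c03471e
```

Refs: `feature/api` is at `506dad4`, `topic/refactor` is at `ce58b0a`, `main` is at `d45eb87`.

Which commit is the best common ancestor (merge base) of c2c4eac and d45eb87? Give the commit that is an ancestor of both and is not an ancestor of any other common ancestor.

c03471e

Ancestors of c2c4eac: {3ee6a3c, 6f7607d, c03471e, c2c4eac}.
Ancestors of d45eb87: {6f7607d, c03471e, d45eb87, d712469, fbaf79c}.
Common ancestors: {6f7607d, c03471e}.
Among these, c03471e is not an ancestor of any other common ancestor — it is the merge base.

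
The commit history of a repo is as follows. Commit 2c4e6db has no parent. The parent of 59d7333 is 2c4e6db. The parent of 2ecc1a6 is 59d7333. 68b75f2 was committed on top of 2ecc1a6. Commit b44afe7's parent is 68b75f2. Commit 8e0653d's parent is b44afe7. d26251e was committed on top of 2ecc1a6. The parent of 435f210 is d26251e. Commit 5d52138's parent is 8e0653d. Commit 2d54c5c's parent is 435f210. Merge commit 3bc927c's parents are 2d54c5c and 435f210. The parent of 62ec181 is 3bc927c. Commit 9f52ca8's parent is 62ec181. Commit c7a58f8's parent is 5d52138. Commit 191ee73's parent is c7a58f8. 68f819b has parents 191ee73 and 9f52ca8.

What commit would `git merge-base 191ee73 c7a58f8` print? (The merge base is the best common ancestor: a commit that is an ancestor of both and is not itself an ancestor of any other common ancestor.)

c7a58f8

Ancestors of 191ee73: {191ee73, 2c4e6db, 2ecc1a6, 59d7333, 5d52138, 68b75f2, 8e0653d, b44afe7, c7a58f8}.
Ancestors of c7a58f8: {2c4e6db, 2ecc1a6, 59d7333, 5d52138, 68b75f2, 8e0653d, b44afe7, c7a58f8}.
Common ancestors: {2c4e6db, 2ecc1a6, 59d7333, 5d52138, 68b75f2, 8e0653d, b44afe7, c7a58f8}.
Among these, c7a58f8 is not an ancestor of any other common ancestor — it is the merge base.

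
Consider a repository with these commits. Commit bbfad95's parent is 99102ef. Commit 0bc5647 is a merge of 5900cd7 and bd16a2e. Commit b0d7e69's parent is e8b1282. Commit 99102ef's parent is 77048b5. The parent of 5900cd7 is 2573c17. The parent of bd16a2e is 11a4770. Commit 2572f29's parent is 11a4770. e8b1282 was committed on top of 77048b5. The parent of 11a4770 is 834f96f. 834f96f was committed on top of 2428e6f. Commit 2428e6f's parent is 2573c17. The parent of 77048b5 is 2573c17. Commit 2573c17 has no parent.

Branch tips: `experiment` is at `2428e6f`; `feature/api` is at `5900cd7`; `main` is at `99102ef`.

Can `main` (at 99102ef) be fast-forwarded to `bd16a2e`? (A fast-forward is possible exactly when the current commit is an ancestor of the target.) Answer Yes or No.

A fast-forward from 99102ef to bd16a2e is possible iff 99102ef is an ancestor of bd16a2e.
Ancestors of bd16a2e: {11a4770, 2428e6f, 2573c17, 834f96f, bd16a2e}.
99102ef is not among them, so fast-forward is not possible.

No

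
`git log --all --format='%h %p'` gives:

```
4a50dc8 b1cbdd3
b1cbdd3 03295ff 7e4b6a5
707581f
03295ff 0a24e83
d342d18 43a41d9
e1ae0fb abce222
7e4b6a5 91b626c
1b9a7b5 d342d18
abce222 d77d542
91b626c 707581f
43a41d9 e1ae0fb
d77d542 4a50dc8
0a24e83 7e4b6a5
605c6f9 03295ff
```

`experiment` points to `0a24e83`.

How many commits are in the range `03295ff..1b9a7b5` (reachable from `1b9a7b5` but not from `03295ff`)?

Reachable from 1b9a7b5: {03295ff, 0a24e83, 1b9a7b5, 43a41d9, 4a50dc8, 707581f, 7e4b6a5, 91b626c, abce222, b1cbdd3, d342d18, d77d542, e1ae0fb}.
Reachable from 03295ff: {03295ff, 0a24e83, 707581f, 7e4b6a5, 91b626c}.
In 1b9a7b5's history but not 03295ff's: {1b9a7b5, 43a41d9, 4a50dc8, abce222, b1cbdd3, d342d18, d77d542, e1ae0fb} — 8 commits.

8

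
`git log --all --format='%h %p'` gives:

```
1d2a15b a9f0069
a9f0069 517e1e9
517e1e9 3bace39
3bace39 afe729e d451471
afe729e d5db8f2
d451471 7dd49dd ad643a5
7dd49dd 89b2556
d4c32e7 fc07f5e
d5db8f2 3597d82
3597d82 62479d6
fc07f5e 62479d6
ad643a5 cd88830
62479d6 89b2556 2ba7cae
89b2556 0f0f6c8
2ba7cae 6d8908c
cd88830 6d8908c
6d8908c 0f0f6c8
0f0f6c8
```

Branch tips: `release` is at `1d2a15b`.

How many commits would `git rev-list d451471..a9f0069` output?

Reachable from a9f0069: {0f0f6c8, 2ba7cae, 3597d82, 3bace39, 517e1e9, 62479d6, 6d8908c, 7dd49dd, 89b2556, a9f0069, ad643a5, afe729e, cd88830, d451471, d5db8f2}.
Reachable from d451471: {0f0f6c8, 6d8908c, 7dd49dd, 89b2556, ad643a5, cd88830, d451471}.
In a9f0069's history but not d451471's: {2ba7cae, 3597d82, 3bace39, 517e1e9, 62479d6, a9f0069, afe729e, d5db8f2} — 8 commits.

8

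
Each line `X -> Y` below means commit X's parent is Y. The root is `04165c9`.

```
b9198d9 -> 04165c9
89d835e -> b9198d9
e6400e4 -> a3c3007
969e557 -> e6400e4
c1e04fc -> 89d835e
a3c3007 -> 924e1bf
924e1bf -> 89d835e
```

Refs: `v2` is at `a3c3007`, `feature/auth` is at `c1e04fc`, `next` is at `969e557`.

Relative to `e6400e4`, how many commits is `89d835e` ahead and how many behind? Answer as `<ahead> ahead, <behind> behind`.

Reachable from 89d835e: {04165c9, 89d835e, b9198d9}.
Reachable from e6400e4: {04165c9, 89d835e, 924e1bf, a3c3007, b9198d9, e6400e4}.
Only in 89d835e's history (ahead): {} — 0.
Only in e6400e4's history (behind): {924e1bf, a3c3007, e6400e4} — 3.

0 ahead, 3 behind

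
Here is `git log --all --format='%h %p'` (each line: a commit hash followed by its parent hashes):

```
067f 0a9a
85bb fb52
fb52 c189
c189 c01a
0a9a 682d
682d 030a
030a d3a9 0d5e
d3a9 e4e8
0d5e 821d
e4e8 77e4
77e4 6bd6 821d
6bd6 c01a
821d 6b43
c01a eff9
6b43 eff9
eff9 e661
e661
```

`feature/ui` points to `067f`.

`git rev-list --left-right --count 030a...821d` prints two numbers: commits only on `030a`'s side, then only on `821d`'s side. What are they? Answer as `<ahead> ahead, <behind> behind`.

Reachable from 030a: {030a, 0d5e, 6b43, 6bd6, 77e4, 821d, c01a, d3a9, e4e8, e661, eff9}.
Reachable from 821d: {6b43, 821d, e661, eff9}.
Only in 030a's history (ahead): {030a, 0d5e, 6bd6, 77e4, c01a, d3a9, e4e8} — 7.
Only in 821d's history (behind): {} — 0.

7 ahead, 0 behind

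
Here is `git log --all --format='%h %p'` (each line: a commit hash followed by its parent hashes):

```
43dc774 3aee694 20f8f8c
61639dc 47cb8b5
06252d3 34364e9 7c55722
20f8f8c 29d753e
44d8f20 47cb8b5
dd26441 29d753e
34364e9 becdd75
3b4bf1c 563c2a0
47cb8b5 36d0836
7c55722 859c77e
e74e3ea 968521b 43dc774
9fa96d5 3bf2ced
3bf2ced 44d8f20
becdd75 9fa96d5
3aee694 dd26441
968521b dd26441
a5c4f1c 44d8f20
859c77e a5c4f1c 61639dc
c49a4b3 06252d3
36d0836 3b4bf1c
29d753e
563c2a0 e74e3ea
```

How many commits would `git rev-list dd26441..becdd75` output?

Reachable from becdd75: {20f8f8c, 29d753e, 36d0836, 3aee694, 3b4bf1c, 3bf2ced, 43dc774, 44d8f20, 47cb8b5, 563c2a0, 968521b, 9fa96d5, becdd75, dd26441, e74e3ea}.
Reachable from dd26441: {29d753e, dd26441}.
In becdd75's history but not dd26441's: {20f8f8c, 36d0836, 3aee694, 3b4bf1c, 3bf2ced, 43dc774, 44d8f20, 47cb8b5, 563c2a0, 968521b, 9fa96d5, becdd75, e74e3ea} — 13 commits.

13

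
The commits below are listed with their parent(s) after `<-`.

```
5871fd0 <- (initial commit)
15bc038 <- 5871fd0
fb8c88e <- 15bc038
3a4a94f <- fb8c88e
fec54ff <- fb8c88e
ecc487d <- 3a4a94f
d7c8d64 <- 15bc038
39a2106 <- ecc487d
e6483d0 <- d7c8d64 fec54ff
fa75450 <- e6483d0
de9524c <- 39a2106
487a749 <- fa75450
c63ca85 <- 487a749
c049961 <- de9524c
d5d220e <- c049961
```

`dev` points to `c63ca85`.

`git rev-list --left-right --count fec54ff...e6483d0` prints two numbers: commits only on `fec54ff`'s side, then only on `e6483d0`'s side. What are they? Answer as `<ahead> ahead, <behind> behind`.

Reachable from fec54ff: {15bc038, 5871fd0, fb8c88e, fec54ff}.
Reachable from e6483d0: {15bc038, 5871fd0, d7c8d64, e6483d0, fb8c88e, fec54ff}.
Only in fec54ff's history (ahead): {} — 0.
Only in e6483d0's history (behind): {d7c8d64, e6483d0} — 2.

0 ahead, 2 behind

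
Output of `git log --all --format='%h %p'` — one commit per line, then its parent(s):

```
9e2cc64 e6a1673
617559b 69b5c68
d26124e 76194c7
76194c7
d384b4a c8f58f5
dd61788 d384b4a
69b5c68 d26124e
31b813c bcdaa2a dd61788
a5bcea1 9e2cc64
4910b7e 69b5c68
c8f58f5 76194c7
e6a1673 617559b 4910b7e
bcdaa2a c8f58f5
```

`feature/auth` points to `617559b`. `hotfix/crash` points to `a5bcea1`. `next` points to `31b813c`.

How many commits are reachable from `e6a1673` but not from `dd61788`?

Reachable from e6a1673: {4910b7e, 617559b, 69b5c68, 76194c7, d26124e, e6a1673}.
Reachable from dd61788: {76194c7, c8f58f5, d384b4a, dd61788}.
In e6a1673's history but not dd61788's: {4910b7e, 617559b, 69b5c68, d26124e, e6a1673} — 5 commits.

5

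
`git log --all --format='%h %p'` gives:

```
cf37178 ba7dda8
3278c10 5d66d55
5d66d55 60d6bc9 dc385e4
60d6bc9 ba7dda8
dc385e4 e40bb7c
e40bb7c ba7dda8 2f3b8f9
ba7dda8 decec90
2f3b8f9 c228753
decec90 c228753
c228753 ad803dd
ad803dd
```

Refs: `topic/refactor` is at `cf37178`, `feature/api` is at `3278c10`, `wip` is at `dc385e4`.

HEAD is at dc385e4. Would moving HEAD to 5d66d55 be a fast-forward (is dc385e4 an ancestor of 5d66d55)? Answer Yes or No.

Yes

A fast-forward from dc385e4 to 5d66d55 is possible iff dc385e4 is an ancestor of 5d66d55.
Ancestors of 5d66d55: {2f3b8f9, 5d66d55, 60d6bc9, ad803dd, ba7dda8, c228753, dc385e4, decec90, e40bb7c}.
dc385e4 is among them, so fast-forward is possible.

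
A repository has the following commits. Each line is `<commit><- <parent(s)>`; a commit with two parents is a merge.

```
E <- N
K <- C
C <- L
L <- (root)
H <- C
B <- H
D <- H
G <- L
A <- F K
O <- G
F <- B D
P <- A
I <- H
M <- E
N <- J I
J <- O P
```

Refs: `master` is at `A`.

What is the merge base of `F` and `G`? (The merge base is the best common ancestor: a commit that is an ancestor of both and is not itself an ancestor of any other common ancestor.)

L

Ancestors of F: {B, C, D, F, H, L}.
Ancestors of G: {G, L}.
Common ancestors: {L}.
The only common ancestor is L, so it is the merge base.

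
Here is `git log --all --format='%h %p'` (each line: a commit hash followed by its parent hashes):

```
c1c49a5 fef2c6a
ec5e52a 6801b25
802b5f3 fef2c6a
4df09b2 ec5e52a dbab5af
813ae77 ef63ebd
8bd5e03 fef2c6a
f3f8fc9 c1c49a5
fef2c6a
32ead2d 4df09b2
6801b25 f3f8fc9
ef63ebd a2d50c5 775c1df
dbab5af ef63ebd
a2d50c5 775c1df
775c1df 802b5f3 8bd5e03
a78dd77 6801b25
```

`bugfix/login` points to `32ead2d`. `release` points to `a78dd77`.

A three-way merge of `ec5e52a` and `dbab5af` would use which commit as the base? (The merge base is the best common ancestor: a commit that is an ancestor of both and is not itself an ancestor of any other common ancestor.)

fef2c6a

Ancestors of ec5e52a: {6801b25, c1c49a5, ec5e52a, f3f8fc9, fef2c6a}.
Ancestors of dbab5af: {775c1df, 802b5f3, 8bd5e03, a2d50c5, dbab5af, ef63ebd, fef2c6a}.
Common ancestors: {fef2c6a}.
The only common ancestor is fef2c6a, so it is the merge base.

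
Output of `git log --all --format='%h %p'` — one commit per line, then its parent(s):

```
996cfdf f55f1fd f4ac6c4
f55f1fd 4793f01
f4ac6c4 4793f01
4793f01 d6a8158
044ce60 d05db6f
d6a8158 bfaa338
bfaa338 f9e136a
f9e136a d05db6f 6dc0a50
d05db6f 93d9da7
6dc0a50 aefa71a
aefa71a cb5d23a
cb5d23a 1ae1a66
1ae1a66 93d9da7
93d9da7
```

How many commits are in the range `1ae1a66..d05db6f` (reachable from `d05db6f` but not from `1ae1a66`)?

Reachable from d05db6f: {93d9da7, d05db6f}.
Reachable from 1ae1a66: {1ae1a66, 93d9da7}.
In d05db6f's history but not 1ae1a66's: {d05db6f} — 1 commit.

1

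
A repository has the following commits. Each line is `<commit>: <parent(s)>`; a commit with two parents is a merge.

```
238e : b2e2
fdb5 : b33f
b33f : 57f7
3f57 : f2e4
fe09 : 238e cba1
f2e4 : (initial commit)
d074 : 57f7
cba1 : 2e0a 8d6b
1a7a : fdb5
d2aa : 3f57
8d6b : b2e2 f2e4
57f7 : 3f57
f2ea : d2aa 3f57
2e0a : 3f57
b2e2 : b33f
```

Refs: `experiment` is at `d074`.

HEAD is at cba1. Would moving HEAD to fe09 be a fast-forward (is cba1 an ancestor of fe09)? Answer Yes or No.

A fast-forward from cba1 to fe09 is possible iff cba1 is an ancestor of fe09.
Ancestors of fe09: {238e, 2e0a, 3f57, 57f7, 8d6b, b2e2, b33f, cba1, f2e4, fe09}.
cba1 is among them, so fast-forward is possible.

Yes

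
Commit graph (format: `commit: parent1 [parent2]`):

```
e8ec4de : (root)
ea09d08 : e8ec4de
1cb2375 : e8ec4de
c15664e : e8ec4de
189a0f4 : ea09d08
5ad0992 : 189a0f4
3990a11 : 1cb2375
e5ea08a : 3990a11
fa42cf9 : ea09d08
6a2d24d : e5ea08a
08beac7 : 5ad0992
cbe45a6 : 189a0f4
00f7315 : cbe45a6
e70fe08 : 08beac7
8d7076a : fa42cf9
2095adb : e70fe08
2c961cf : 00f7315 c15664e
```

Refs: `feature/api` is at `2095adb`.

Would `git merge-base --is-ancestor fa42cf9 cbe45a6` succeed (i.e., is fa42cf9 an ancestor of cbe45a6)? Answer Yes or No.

Ancestors of cbe45a6: {189a0f4, cbe45a6, e8ec4de, ea09d08}.
fa42cf9 is not in that set, so it is not an ancestor of cbe45a6.

No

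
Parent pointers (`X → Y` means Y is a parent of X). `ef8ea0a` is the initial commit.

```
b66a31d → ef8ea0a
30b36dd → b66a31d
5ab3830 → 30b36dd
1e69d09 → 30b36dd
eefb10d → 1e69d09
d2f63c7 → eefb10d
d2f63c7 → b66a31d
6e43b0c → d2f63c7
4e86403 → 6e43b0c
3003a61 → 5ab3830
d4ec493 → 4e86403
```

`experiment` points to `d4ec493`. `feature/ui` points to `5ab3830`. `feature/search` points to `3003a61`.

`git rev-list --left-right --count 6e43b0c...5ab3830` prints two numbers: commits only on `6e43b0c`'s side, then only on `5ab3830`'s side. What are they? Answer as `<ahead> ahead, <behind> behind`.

4 ahead, 1 behind

Reachable from 6e43b0c: {1e69d09, 30b36dd, 6e43b0c, b66a31d, d2f63c7, eefb10d, ef8ea0a}.
Reachable from 5ab3830: {30b36dd, 5ab3830, b66a31d, ef8ea0a}.
Only in 6e43b0c's history (ahead): {1e69d09, 6e43b0c, d2f63c7, eefb10d} — 4.
Only in 5ab3830's history (behind): {5ab3830} — 1.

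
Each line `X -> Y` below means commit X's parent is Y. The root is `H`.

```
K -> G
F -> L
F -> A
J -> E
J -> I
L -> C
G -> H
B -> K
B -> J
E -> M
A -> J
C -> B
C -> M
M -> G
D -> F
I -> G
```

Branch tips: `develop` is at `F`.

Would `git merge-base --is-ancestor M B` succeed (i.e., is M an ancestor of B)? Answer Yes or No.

Yes

Ancestors of B (commits reachable by following parents): {B, E, G, H, I, J, K, M}.
M is in that set, so it is an ancestor of B.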